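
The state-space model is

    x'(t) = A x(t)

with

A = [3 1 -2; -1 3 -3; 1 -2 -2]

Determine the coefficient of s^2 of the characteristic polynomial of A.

Expand det(sI - A) for the 3×3 matrix.
p(s) = s^3 - 4s^2 - 6s + 39.
(Check: constant term = det(-A) = (-1)^3 det A = 39; coefficient of s^2 = -tr A = -4.)
The coefficient of s^2 is -4.

-4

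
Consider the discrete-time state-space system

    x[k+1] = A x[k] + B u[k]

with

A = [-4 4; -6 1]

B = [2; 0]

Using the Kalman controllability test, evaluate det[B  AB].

AB = [[-8], [-12]]
Controllability matrix C = [B  AB] = [[2, -8], [0, -12]]
det(C) = 2·(-12) - (-8)·0 = -24 - 0 = -24
Since det(C) ≠ 0, rank(C) = 2 and the system is completely controllable.

-24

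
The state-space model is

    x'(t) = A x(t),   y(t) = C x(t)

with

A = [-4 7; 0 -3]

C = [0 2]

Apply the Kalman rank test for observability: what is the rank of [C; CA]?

1

CA = [[0, -6]]
Observability matrix O = [C; CA] = [[0, 2], [0, -6]]
Every row of O is a scalar multiple of row 1 = [0, 2] (multipliers 1, -3), so the rows span a one-dimensional space.
O ≠ 0, hence rank(O) = 1.
rank(O) = 1 < n = 2, so the pair (A, C) is not completely observable.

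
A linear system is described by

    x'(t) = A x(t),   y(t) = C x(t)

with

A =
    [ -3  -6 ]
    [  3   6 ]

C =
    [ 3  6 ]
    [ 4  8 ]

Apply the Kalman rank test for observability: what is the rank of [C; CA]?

1

CA = [[9, 18], [12, 24]]
Observability matrix O = [C; CA] = [[3, 6], [4, 8], [9, 18], [12, 24]]
Every row of O is a scalar multiple of row 1 = [3, 6] (multipliers 1, 4/3, 3, 4), so the rows span a one-dimensional space.
O ≠ 0, hence rank(O) = 1.
rank(O) = 1 < n = 2, so the pair (A, C) is not completely observable.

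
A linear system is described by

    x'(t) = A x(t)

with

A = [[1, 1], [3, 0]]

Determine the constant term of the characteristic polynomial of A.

For a 2×2 matrix, det(sI - A) = s^2 - (tr A)s + det A.
tr A = 1, det A = -3.
So p(s) = s^2 - s - 3.
The constant term is -3.

-3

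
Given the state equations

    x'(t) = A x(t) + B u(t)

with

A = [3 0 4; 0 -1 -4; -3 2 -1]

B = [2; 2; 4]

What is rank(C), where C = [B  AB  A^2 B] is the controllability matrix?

AB = [[22], [-18], [-6]]
A^2B = [[42], [42], [-96]]
Controllability matrix C = [B  AB  A^2B] = [[2, 22, 42], [2, -18, 42], [4, -6, -96]]
det(C) = 2·((-18)·(-96) - 42·(-6)) - 22·(2·(-96) - 42·4) + 42·(2·(-6) - (-18)·4) = 2·1980 - 22·(-360) + 42·60 = 14400 ≠ 0, so rank(C) = 3.
rank(C) = 3 = n, so the pair (A, B) is completely controllable.

3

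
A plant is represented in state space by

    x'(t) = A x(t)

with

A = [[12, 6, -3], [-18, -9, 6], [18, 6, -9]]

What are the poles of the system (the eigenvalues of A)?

-6, -3, 3

det(sI - A) = s^3 - (tr A)s^2 + (M11 + M22 + M33)s - det A, where Mii is the 2×2 principal minor of A obtained by deleting row i and column i.
tr A = 12 + (-9) + (-9) = -6; M11 = (-9)·(-9) - 6·6 = 81 - 36 = 45; M22 = 12·(-9) - (-3)·18 = -108 - (-54) = -54; M33 = 12·(-9) - 6·(-18) = -108 - (-108) = 0; sum of minors = -9.
det A = 12·((-9)·(-9) - 6·6) - 6·((-18)·(-9) - 6·18) + (-3)·((-18)·6 - (-9)·18) = 12·45 - 6·54 + (-3)·54 = 54.
So p(s) = det(sI - A) = s^3 + 6s^2 - 9s - 54.
Rational-root test: any integer root divides -54. Testing small divisors, s = -3 works: p(-3) = -27 + 54 + 27 + (-54) = 0, so (s + 3) is a factor.
Dividing, p(s) = (s + 3)(s^2 + 3s - 18).
Factor s^2 + 3s - 18: two numbers with sum -3 and product -18 are 3 and -6, so s^2 + 3s - 18 = (s - 3)(s + 6).
Hence p(s) = (s - 3) (s + 3) (s + 6), with roots -6, -3, 3.
At least one eigenvalue has non-negative real part, so the system is not asymptotically stable.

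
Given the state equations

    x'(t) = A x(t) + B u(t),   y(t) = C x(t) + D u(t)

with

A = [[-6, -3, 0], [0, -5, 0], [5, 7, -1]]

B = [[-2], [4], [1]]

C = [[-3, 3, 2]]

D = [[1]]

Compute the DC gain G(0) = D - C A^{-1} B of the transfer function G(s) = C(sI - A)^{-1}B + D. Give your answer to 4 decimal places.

11.4667

G(0) = C(-A)^{-1}B + D = -C A^{-1} B + D.
det A = -30, so A^{-1} = (1/-30)·adj(A) = [[-1/6, 1/10, 0], [0, -1/5, 0], [-5/6, -9/10, -1]]
A^{-1} B = [11/15, -4/5, -44/15]^T
C A^{-1} B = -157/15
G(0) = D - C A^{-1} B = 1 - (-157/15) = 172/15 ≈ 11.4667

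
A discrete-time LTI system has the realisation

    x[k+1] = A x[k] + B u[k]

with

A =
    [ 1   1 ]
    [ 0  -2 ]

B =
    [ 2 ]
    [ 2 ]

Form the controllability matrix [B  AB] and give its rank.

2

AB = [[4], [-4]]
Controllability matrix C = [B  AB] = [[2, 4], [2, -4]]
det(C) = 2·(-4) - 4·2 = -8 - 8 = -16 ≠ 0, so rank(C) = 2.
rank(C) = 2 = n, so the pair (A, B) is completely controllable.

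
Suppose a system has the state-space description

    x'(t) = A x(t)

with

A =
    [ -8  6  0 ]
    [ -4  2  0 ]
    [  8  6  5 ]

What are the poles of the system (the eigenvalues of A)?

-4, -2, 5

det(sI - A) = s^3 - (tr A)s^2 + (M11 + M22 + M33)s - det A, where Mii is the 2×2 principal minor of A obtained by deleting row i and column i.
tr A = (-8) + 2 + 5 = -1; M11 = 2·5 - 0·6 = 10 - 0 = 10; M22 = (-8)·5 - 0·8 = -40 - 0 = -40; M33 = (-8)·2 - 6·(-4) = -16 - (-24) = 8; sum of minors = -22.
det A = (-8)·(2·5 - 0·6) - 6·((-4)·5 - 0·8) + 0·((-4)·6 - 2·8) = (-8)·10 - 6·(-20) + 0·(-40) = 40.
So p(s) = det(sI - A) = s^3 + s^2 - 22s - 40.
Rational-root test: any integer root divides -40. Testing small divisors, s = -2 works: p(-2) = -8 + 4 + 44 + (-40) = 0, so (s + 2) is a factor.
Dividing, p(s) = (s + 2)(s^2 - s - 20).
Factor s^2 - s - 20: two numbers with sum 1 and product -20 are 5 and -4, so s^2 - s - 20 = (s - 5)(s + 4).
Hence p(s) = (s - 5) (s + 2) (s + 4), with roots -4, -2, 5.
At least one eigenvalue has non-negative real part, so the system is not asymptotically stable.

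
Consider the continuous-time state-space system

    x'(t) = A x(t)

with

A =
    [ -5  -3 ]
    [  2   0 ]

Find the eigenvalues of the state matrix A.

det(sI - A) = s^2 - (tr A)s + det A, with tr A = (-5) + 0 = -5 and det A = (-5)·0 - (-3)·2 = 0 - (-6) = 6.
So p(s) = det(sI - A) = s^2 + 5s + 6.
Factor s^2 + 5s + 6: two numbers with sum -5 and product 6 are -2 and -3, so s^2 + 5s + 6 = (s + 2)(s + 3).
Hence p(s) = (s + 2) (s + 3), with roots -3, -2.
All eigenvalues have negative real part, so the system is asymptotically stable.

-3, -2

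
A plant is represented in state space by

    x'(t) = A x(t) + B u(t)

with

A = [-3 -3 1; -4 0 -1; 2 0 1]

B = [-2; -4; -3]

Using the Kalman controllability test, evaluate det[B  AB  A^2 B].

-1184

AB = [[15], [11], [-7]]
A^2B = [[-85], [-53], [23]]
Controllability matrix C = [B  AB  A^2B] = [[-2, 15, -85], [-4, 11, -53], [-3, -7, 23]]
Expanding along the first row, det(C) = (-2)·(11·23 - (-53)·(-7)) - 15·((-4)·23 - (-53)·(-3)) + (-85)·((-4)·(-7) - 11·(-3)) = (-2)·(-118) - 15·(-251) + (-85)·61 = -1184
Since det(C) ≠ 0, rank(C) = 3 and the system is completely controllable.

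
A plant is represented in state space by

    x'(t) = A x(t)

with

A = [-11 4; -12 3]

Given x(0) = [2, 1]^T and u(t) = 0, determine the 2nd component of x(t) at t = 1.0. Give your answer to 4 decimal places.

det(sI - A) = s^2 - (tr A)s + det A, with tr A = (-11) + 3 = -8 and det A = (-11)·3 - 4·(-12) = -33 - (-48) = 15.
So p(s) = det(sI - A) = s^2 + 8s + 15.
Factor s^2 + 8s + 15: two numbers with sum -8 and product 15 are -3 and -5, so s^2 + 8s + 15 = (s + 3)(s + 5).
Hence p(s) = (s + 3) (s + 5), with roots -5, -3.
The eigenvalues -5, -3 are distinct and real, so A is diagonalisable and x(t) = e^{At} x(0) = V diag(e^{λ_i t}) V^{-1} x(0), where the columns of V are the eigenvectors.
λ = -5: A - (-5)I = [[-6, 4], [-12, 8]]. Row 1 gives (-6)·v1 + 4·v2 = 0, so take v_1 = [2, 3]^T.
λ = -3: A - (-3)I = [[-8, 4], [-12, 6]]. Row 1 gives (-8)·v1 + 4·v2 = 0, so take v_2 = [-1, -2]^T.
V = [v_1 v_2] = [[2, -1], [3, -2]] has det V = -1, so V^{-1} = adj(V)/det V = [[2, -1], [3, -2]].
Modal coordinates z(0) = V^{-1} x(0): 2·2 + (-1)·1 = 3; 3·2 + (-2)·1 = 4; so z(0) = [3, 4]^T.
x_2(t) = Σ_i (v_i)_2 · z_i(0) · e^{λ_i t} (row 2 of V times the modal terms).
x_2(1.0) = 3·3·e^{-5·1.0} + (-2)·4·e^{-3·1.0} = 9·0.006738 + (-8)·0.049787 = -0.3377.

-0.3377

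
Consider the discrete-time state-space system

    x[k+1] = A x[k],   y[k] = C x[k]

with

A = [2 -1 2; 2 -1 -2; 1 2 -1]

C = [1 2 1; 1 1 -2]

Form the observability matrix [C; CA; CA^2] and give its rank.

CA = [[7, -1, -3], [2, -6, 2]]
CA^2 = [[9, -12, 19], [-6, 8, 14]]
Observability matrix O = [C; CA; CA^2] = [[1, 2, 1], [1, 1, -2], [7, -1, -3], [2, -6, 2], [9, -12, 19], [-6, 8, 14]]
Take the 3×3 submatrix of O formed by rows 1, 2, 3: [[1, 2, 1], [1, 1, -2], [7, -1, -3]]. Its determinant is 1·(1·(-3) - (-2)·(-1)) - 2·(1·(-3) - (-2)·7) + 1·(1·(-1) - 1·7) = 1·(-5) - 2·11 + 1·(-8) = -35 ≠ 0.
So rank(O) ≥ 3; since O has 3 columns, rank(O) = 3.
rank(O) = 3 = n, so the pair (A, C) is completely observable.

3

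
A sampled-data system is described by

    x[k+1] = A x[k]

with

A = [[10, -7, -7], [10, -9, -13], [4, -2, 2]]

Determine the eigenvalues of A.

-4, 3, 4

det(zI - A) = z^3 - (tr A)z^2 + (M11 + M22 + M33)z - det A, where Mii is the 2×2 principal minor of A obtained by deleting row i and column i.
tr A = 10 + (-9) + 2 = 3; M11 = (-9)·2 - (-13)·(-2) = -18 - 26 = -44; M22 = 10·2 - (-7)·4 = 20 - (-28) = 48; M33 = 10·(-9) - (-7)·10 = -90 - (-70) = -20; sum of minors = -16.
det A = 10·((-9)·2 - (-13)·(-2)) - (-7)·(10·2 - (-13)·4) + (-7)·(10·(-2) - (-9)·4) = 10·(-44) - (-7)·72 + (-7)·16 = -48.
So p(z) = det(zI - A) = z^3 - 3z^2 - 16z + 48.
Rational-root test: any integer root divides 48. Testing small divisors, z = 3 works: p(3) = 27 + (-27) + (-48) + 48 = 0, so (z - 3) is a factor.
Dividing, p(z) = (z - 3)(z^2 - 16).
Factor z^2 - 16: two numbers with sum 0 and product -16 are 4 and -4, so z^2 - 16 = (z - 4)(z + 4).
Hence p(z) = (z - 4) (z - 3) (z + 4), with roots -4, 3, 4.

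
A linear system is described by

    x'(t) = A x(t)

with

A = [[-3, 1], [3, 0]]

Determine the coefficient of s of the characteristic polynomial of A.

For a 2×2 matrix, det(sI - A) = s^2 - (tr A)s + det A.
tr A = -3, det A = -3.
So p(s) = s^2 + 3s - 3.
The coefficient of s is 3.

3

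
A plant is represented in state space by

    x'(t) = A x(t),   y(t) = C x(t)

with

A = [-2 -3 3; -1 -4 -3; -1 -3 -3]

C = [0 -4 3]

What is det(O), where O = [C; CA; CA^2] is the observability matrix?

CA = [[1, 7, 3]]
CA^2 = [[-12, -40, -27]]
Observability matrix O = [C; CA; CA^2] = [[0, -4, 3], [1, 7, 3], [-12, -40, -27]]
Expanding along the first row, det(O) = 0·(7·(-27) - 3·(-40)) - (-4)·(1·(-27) - 3·(-12)) + 3·(1·(-40) - 7·(-12)) = 0·(-69) - (-4)·9 + 3·44 = 168
Since det(O) ≠ 0, rank(O) = 3 and the system is completely observable.

168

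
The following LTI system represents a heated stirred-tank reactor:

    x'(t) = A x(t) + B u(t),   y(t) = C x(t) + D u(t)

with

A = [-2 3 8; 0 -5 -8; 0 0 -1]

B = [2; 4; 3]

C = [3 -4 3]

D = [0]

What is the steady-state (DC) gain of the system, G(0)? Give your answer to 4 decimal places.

G(0) = C(-A)^{-1}B + D = -C A^{-1} B + D.
det A = -10, so A^{-1} = (1/-10)·adj(A) = [[-1/2, -3/10, -8/5], [0, -1/5, 8/5], [0, 0, -1]]
A^{-1} B = [-7, 4, -3]^T
C A^{-1} B = -46
G(0) = D - C A^{-1} B = 0 - (-46) = 46

46.0000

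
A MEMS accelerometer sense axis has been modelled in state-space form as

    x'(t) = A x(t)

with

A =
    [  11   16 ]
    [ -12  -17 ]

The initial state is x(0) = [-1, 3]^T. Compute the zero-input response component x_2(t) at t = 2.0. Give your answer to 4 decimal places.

-0.8116

det(sI - A) = s^2 - (tr A)s + det A, with tr A = 11 + (-17) = -6 and det A = 11·(-17) - 16·(-12) = -187 - (-192) = 5.
So p(s) = det(sI - A) = s^2 + 6s + 5.
Factor s^2 + 6s + 5: two numbers with sum -6 and product 5 are -1 and -5, so s^2 + 6s + 5 = (s + 1)(s + 5).
Hence p(s) = (s + 1) (s + 5), with roots -5, -1.
The eigenvalues -5, -1 are distinct and real, so A is diagonalisable and x(t) = e^{At} x(0) = V diag(e^{λ_i t}) V^{-1} x(0), where the columns of V are the eigenvectors.
λ = -5: A - (-5)I = [[16, 16], [-12, -12]]. Row 1 gives 16·v1 + 16·v2 = 0, so take v_1 = [-1, 1]^T.
λ = -1: A - (-1)I = [[12, 16], [-12, -16]]. Row 1 gives 12·v1 + 16·v2 = 0, so take v_2 = [4, -3]^T.
V = [v_1 v_2] = [[-1, 4], [1, -3]] has det V = -1, so V^{-1} = adj(V)/det V = [[3, 4], [1, 1]].
Modal coordinates z(0) = V^{-1} x(0): 3·(-1) + 4·3 = 9; 1·(-1) + 1·3 = 2; so z(0) = [9, 2]^T.
x_2(t) = Σ_i (v_i)_2 · z_i(0) · e^{λ_i t} (row 2 of V times the modal terms).
x_2(2.0) = 1·9·e^{-5·2.0} + (-3)·2·e^{-1·2.0} = 9·0.000045 + (-6)·0.135335 = -0.8116.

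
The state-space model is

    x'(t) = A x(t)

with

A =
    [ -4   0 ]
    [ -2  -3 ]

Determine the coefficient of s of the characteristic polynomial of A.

For a 2×2 matrix, det(sI - A) = s^2 - (tr A)s + det A.
tr A = -7, det A = 12.
So p(s) = s^2 + 7s + 12.
The coefficient of s is 7.

7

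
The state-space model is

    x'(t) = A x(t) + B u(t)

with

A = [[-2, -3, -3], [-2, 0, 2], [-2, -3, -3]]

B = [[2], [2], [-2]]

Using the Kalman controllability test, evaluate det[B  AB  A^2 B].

AB = [[-4], [-8], [-4]]
A^2B = [[44], [0], [44]]
Controllability matrix C = [B  AB  A^2B] = [[2, -4, 44], [2, -8, 0], [-2, -4, 44]]
Expanding along the first row, det(C) = 2·((-8)·44 - 0·(-4)) - (-4)·(2·44 - 0·(-2)) + 44·(2·(-4) - (-8)·(-2)) = 2·(-352) - (-4)·88 + 44·(-24) = -1408
Since det(C) ≠ 0, rank(C) = 3 and the system is completely controllable.

-1408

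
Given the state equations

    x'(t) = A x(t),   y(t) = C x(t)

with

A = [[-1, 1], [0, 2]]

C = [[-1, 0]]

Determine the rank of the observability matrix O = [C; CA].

CA = [[1, -1]]
Observability matrix O = [C; CA] = [[-1, 0], [1, -1]]
det(O) = (-1)·(-1) - 0·1 = 1 - 0 = 1 ≠ 0, so rank(O) = 2.
rank(O) = 2 = n, so the pair (A, C) is completely observable.

2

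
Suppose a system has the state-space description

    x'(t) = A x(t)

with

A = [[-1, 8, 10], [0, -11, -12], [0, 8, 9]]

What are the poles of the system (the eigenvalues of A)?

-3, -1, 1

det(sI - A) = s^3 - (tr A)s^2 + (M11 + M22 + M33)s - det A, where Mii is the 2×2 principal minor of A obtained by deleting row i and column i.
tr A = (-1) + (-11) + 9 = -3; M11 = (-11)·9 - (-12)·8 = -99 - (-96) = -3; M22 = (-1)·9 - 10·0 = -9 - 0 = -9; M33 = (-1)·(-11) - 8·0 = 11 - 0 = 11; sum of minors = -1.
det A = (-1)·((-11)·9 - (-12)·8) - 8·(0·9 - (-12)·0) + 10·(0·8 - (-11)·0) = (-1)·(-3) - 8·0 + 10·0 = 3.
So p(s) = det(sI - A) = s^3 + 3s^2 - s - 3.
Rational-root test: any integer root divides -3. Testing small divisors, s = -1 works: p(-1) = -1 + 3 + 1 + (-3) = 0, so (s + 1) is a factor.
Dividing, p(s) = (s + 1)(s^2 + 2s - 3).
Factor s^2 + 2s - 3: two numbers with sum -2 and product -3 are 1 and -3, so s^2 + 2s - 3 = (s - 1)(s + 3).
Hence p(s) = (s - 1) (s + 1) (s + 3), with roots -3, -1, 1.
At least one eigenvalue has non-negative real part, so the system is not asymptotically stable.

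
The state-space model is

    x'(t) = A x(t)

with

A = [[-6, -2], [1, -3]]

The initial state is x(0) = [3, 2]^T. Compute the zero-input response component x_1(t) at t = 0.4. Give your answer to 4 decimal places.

-0.0599

det(sI - A) = s^2 - (tr A)s + det A, with tr A = (-6) + (-3) = -9 and det A = (-6)·(-3) - (-2)·1 = 18 - (-2) = 20.
So p(s) = det(sI - A) = s^2 + 9s + 20.
Factor s^2 + 9s + 20: two numbers with sum -9 and product 20 are -4 and -5, so s^2 + 9s + 20 = (s + 4)(s + 5).
Hence p(s) = (s + 4) (s + 5), with roots -5, -4.
The eigenvalues -5, -4 are distinct and real, so A is diagonalisable and x(t) = e^{At} x(0) = V diag(e^{λ_i t}) V^{-1} x(0), where the columns of V are the eigenvectors.
λ = -5: A - (-5)I = [[-1, -2], [1, 2]]. Row 1 gives (-1)·v1 + (-2)·v2 = 0, so take v_1 = [2, -1]^T.
λ = -4: A - (-4)I = [[-2, -2], [1, 1]]. Row 1 gives (-2)·v1 + (-2)·v2 = 0, so take v_2 = [1, -1]^T.
V = [v_1 v_2] = [[2, 1], [-1, -1]] has det V = -1, so V^{-1} = adj(V)/det V = [[1, 1], [-1, -2]].
Modal coordinates z(0) = V^{-1} x(0): 1·3 + 1·2 = 5; (-1)·3 + (-2)·2 = -7; so z(0) = [5, -7]^T.
x_1(t) = Σ_i (v_i)_1 · z_i(0) · e^{λ_i t} (row 1 of V times the modal terms).
x_1(0.4) = 2·5·e^{-5·0.4} + 1·(-7)·e^{-4·0.4} = 10·0.135335 + (-7)·0.201897 = -0.0599.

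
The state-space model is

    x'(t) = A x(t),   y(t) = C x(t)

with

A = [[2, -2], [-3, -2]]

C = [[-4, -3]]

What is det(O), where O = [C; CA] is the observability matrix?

CA = [[1, 14]]
Observability matrix O = [C; CA] = [[-4, -3], [1, 14]]
det(O) = (-4)·14 - (-3)·1 = -56 - (-3) = -53
Since det(O) ≠ 0, rank(O) = 2 and the system is completely observable.

-53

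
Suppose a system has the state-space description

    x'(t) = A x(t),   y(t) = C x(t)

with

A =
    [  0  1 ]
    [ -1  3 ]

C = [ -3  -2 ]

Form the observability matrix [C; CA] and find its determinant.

31

CA = [[2, -9]]
Observability matrix O = [C; CA] = [[-3, -2], [2, -9]]
det(O) = (-3)·(-9) - (-2)·2 = 27 - (-4) = 31
Since det(O) ≠ 0, rank(O) = 2 and the system is completely observable.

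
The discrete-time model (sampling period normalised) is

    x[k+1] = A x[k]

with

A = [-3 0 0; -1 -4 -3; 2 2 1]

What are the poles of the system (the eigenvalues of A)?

-3, -2, -1

det(zI - A) = z^3 - (tr A)z^2 + (M11 + M22 + M33)z - det A, where Mii is the 2×2 principal minor of A obtained by deleting row i and column i.
tr A = (-3) + (-4) + 1 = -6; M11 = (-4)·1 - (-3)·2 = -4 - (-6) = 2; M22 = (-3)·1 - 0·2 = -3 - 0 = -3; M33 = (-3)·(-4) - 0·(-1) = 12 - 0 = 12; sum of minors = 11.
det A = (-3)·((-4)·1 - (-3)·2) - 0·((-1)·1 - (-3)·2) + 0·((-1)·2 - (-4)·2) = (-3)·2 - 0·5 + 0·6 = -6.
So p(z) = det(zI - A) = z^3 + 6z^2 + 11z + 6.
Rational-root test: any integer root divides 6. Testing small divisors, z = -1 works: p(-1) = -1 + 6 + (-11) + 6 = 0, so (z + 1) is a factor.
Dividing, p(z) = (z + 1)(z^2 + 5z + 6).
Factor z^2 + 5z + 6: two numbers with sum -5 and product 6 are -2 and -3, so z^2 + 5z + 6 = (z + 2)(z + 3).
Hence p(z) = (z + 1) (z + 2) (z + 3), with roots -3, -2, -1.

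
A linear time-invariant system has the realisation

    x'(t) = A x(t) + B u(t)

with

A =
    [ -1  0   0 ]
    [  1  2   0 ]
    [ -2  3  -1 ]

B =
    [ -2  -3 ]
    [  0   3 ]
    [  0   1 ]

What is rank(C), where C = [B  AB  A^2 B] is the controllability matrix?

AB = [[2, 3], [-2, 3], [4, 14]]
A^2B = [[-2, -3], [-2, 9], [-14, -11]]
Controllability matrix C = [B  AB  A^2B] = [[-2, -3, 2, 3, -2, -3], [0, 3, -2, 3, -2, 9], [0, 1, 4, 14, -14, -11]]
Take the 3×3 submatrix of C formed by columns 1, 2, 3: [[-2, -3, 2], [0, 3, -2], [0, 1, 4]]. Its determinant is (-2)·(3·4 - (-2)·1) - (-3)·(0·4 - (-2)·0) + 2·(0·1 - 3·0) = (-2)·14 - (-3)·0 + 2·0 = -28 ≠ 0.
So rank(C) ≥ 3; since C has 3 rows, rank(C) = 3.
rank(C) = 3 = n, so the pair (A, B) is completely controllable.

3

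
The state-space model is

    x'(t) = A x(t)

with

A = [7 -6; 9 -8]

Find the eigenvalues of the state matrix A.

-2, 1

det(sI - A) = s^2 - (tr A)s + det A, with tr A = 7 + (-8) = -1 and det A = 7·(-8) - (-6)·9 = -56 - (-54) = -2.
So p(s) = det(sI - A) = s^2 + s - 2.
Factor s^2 + s - 2: two numbers with sum -1 and product -2 are 1 and -2, so s^2 + s - 2 = (s - 1)(s + 2).
Hence p(s) = (s - 1) (s + 2), with roots -2, 1.
At least one eigenvalue has non-negative real part, so the system is not asymptotically stable.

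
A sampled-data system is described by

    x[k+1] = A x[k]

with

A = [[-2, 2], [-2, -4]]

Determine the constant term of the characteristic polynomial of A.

12

For a 2×2 matrix, det(zI - A) = z^2 - (tr A)z + det A.
tr A = -6, det A = 12.
So p(z) = z^2 + 6z + 12.
The constant term is 12.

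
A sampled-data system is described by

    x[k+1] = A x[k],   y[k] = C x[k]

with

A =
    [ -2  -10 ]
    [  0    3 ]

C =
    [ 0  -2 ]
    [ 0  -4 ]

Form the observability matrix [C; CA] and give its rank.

1

CA = [[0, -6], [0, -12]]
Observability matrix O = [C; CA] = [[0, -2], [0, -4], [0, -6], [0, -12]]
Every row of O is a scalar multiple of row 1 = [0, -2] (multipliers 1, 2, 3, 6), so the rows span a one-dimensional space.
O ≠ 0, hence rank(O) = 1.
rank(O) = 1 < n = 2, so the pair (A, C) is not completely observable.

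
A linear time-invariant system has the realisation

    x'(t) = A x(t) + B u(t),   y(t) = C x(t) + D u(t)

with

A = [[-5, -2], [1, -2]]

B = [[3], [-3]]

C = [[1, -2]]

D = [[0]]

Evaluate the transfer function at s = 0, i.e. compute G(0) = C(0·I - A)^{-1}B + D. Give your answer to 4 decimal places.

G(0) = C(-A)^{-1}B + D = -C A^{-1} B + D.
det A = 12, so A^{-1} = (1/12)·adj(A) = [[-1/6, 1/6], [-1/12, -5/12]]
A^{-1} B = [-1, 1]^T
C A^{-1} B = -3
G(0) = D - C A^{-1} B = 0 - (-3) = 3

3.0000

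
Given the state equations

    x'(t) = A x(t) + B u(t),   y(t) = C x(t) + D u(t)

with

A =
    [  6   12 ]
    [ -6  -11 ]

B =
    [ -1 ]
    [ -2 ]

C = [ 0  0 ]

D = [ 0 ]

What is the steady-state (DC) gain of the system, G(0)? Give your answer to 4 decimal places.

G(0) = C(-A)^{-1}B + D = -C A^{-1} B + D.
det A = 6, so A^{-1} = (1/6)·adj(A) = [[-11/6, -2], [1, 1]]
A^{-1} B = [35/6, -3]^T
C A^{-1} B = 0
G(0) = D - C A^{-1} B = 0 - (0) = 0

0.0000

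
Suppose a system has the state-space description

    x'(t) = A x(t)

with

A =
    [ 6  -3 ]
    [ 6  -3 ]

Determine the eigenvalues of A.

0, 3

det(sI - A) = s^2 - (tr A)s + det A, with tr A = 6 + (-3) = 3 and det A = 6·(-3) - (-3)·6 = -18 - (-18) = 0.
So p(s) = det(sI - A) = s^2 - 3s.
Factor s^2 - 3s: two numbers with sum 3 and product 0 are 3 and 0, so s^2 - 3s = s(s - 3).
Hence p(s) = s (s - 3), with roots 0, 3.
At least one eigenvalue has non-negative real part, so the system is not asymptotically stable.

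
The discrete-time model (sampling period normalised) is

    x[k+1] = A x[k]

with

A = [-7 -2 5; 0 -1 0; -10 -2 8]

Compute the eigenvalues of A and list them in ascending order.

det(zI - A) = z^3 - (tr A)z^2 + (M11 + M22 + M33)z - det A, where Mii is the 2×2 principal minor of A obtained by deleting row i and column i.
tr A = (-7) + (-1) + 8 = 0; M11 = (-1)·8 - 0·(-2) = -8 - 0 = -8; M22 = (-7)·8 - 5·(-10) = -56 - (-50) = -6; M33 = (-7)·(-1) - (-2)·0 = 7 - 0 = 7; sum of minors = -7.
det A = (-7)·((-1)·8 - 0·(-2)) - (-2)·(0·8 - 0·(-10)) + 5·(0·(-2) - (-1)·(-10)) = (-7)·(-8) - (-2)·0 + 5·(-10) = 6.
So p(z) = det(zI - A) = z^3 - 7z - 6.
Rational-root test: any integer root divides -6. Testing small divisors, z = -1 works: p(-1) = -1 + 0 + 7 + (-6) = 0, so (z + 1) is a factor.
Dividing, p(z) = (z + 1)(z^2 - z - 6).
Factor z^2 - z - 6: two numbers with sum 1 and product -6 are 3 and -2, so z^2 - z - 6 = (z - 3)(z + 2).
Hence p(z) = (z - 3) (z + 1) (z + 2), with roots -2, -1, 3.

-2, -1, 3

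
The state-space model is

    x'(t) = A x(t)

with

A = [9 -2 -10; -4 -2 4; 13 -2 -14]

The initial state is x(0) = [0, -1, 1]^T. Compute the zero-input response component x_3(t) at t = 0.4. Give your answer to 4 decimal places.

-1.1769

det(sI - A) = s^3 - (tr A)s^2 + (M11 + M22 + M33)s - det A, where Mii is the 2×2 principal minor of A obtained by deleting row i and column i.
tr A = 9 + (-2) + (-14) = -7; M11 = (-2)·(-14) - 4·(-2) = 28 - (-8) = 36; M22 = 9·(-14) - (-10)·13 = -126 - (-130) = 4; M33 = 9·(-2) - (-2)·(-4) = -18 - 8 = -26; sum of minors = 14.
det A = 9·((-2)·(-14) - 4·(-2)) - (-2)·((-4)·(-14) - 4·13) + (-10)·((-4)·(-2) - (-2)·13) = 9·36 - (-2)·4 + (-10)·34 = -8.
So p(s) = det(sI - A) = s^3 + 7s^2 + 14s + 8.
Rational-root test: any integer root divides 8. Testing small divisors, s = -1 works: p(-1) = -1 + 7 + (-14) + 8 = 0, so (s + 1) is a factor.
Dividing, p(s) = (s + 1)(s^2 + 6s + 8).
Factor s^2 + 6s + 8: two numbers with sum -6 and product 8 are -2 and -4, so s^2 + 6s + 8 = (s + 2)(s + 4).
Hence p(s) = (s + 1) (s + 2) (s + 4), with roots -4, -2, -1.
The eigenvalues -4, -2, -1 are distinct and real, so A is diagonalisable and x(t) = e^{At} x(0) = V diag(e^{λ_i t}) V^{-1} x(0), where the columns of V are the eigenvectors.
λ = -4: A - (-4)I = [[13, -2, -10], [-4, 2, 4], [13, -2, -10]]. v must be orthogonal to every row; (row 1) × (row 2) = [12, -12, 18], so take v_1 = [2, -2, 3]^T.
λ = -2: A - (-2)I = [[11, -2, -10], [-4, 0, 4], [13, -2, -12]]. v must be orthogonal to every row; (row 1) × (row 2) = [-8, -4, -8], so take v_2 = [2, 1, 2]^T.
λ = -1: A - (-1)I = [[10, -2, -10], [-4, -1, 4], [13, -2, -13]]. v must be orthogonal to every row; (row 1) × (row 2) = [-18, 0, -18], so take v_3 = [1, 0, 1]^T.
V = [v_1 v_2 v_3] = [[2, 2, 1], [-2, 1, 0], [3, 2, 1]] has det V = -1, so V^{-1} = adj(V)/det V = [[-1, 0, 1], [-2, 1, 2], [7, -2, -6]].
Modal coordinates z(0) = V^{-1} x(0): (-1)·0 + 0·(-1) + 1·1 = 1; (-2)·0 + 1·(-1) + 2·1 = 1; 7·0 + (-2)·(-1) + (-6)·1 = -4; so z(0) = [1, 1, -4]^T.
x_3(t) = Σ_i (v_i)_3 · z_i(0) · e^{λ_i t} (row 3 of V times the modal terms).
x_3(0.4) = 3·1·e^{-4·0.4} + 2·1·e^{-2·0.4} + 1·(-4)·e^{-1·0.4} = 3·0.201897 + 2·0.449329 + (-4)·0.670320 = -1.1769.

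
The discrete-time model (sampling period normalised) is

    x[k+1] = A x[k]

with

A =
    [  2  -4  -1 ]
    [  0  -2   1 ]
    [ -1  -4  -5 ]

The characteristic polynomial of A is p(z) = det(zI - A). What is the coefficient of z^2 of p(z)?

Expand det(zI - A) for the 3×3 matrix.
p(z) = z^3 + 5z^2 - z - 34.
(Check: constant term = det(-A) = (-1)^3 det A = -34; coefficient of z^2 = -tr A = 5.)
The coefficient of z^2 is 5.

5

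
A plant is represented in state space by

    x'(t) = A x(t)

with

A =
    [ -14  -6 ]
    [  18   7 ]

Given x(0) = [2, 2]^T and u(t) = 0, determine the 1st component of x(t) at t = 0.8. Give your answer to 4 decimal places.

det(sI - A) = s^2 - (tr A)s + det A, with tr A = (-14) + 7 = -7 and det A = (-14)·7 - (-6)·18 = -98 - (-108) = 10.
So p(s) = det(sI - A) = s^2 + 7s + 10.
Factor s^2 + 7s + 10: two numbers with sum -7 and product 10 are -2 and -5, so s^2 + 7s + 10 = (s + 2)(s + 5).
Hence p(s) = (s + 2) (s + 5), with roots -5, -2.
The eigenvalues -5, -2 are distinct and real, so A is diagonalisable and x(t) = e^{At} x(0) = V diag(e^{λ_i t}) V^{-1} x(0), where the columns of V are the eigenvectors.
λ = -5: A - (-5)I = [[-9, -6], [18, 12]]. Row 1 gives (-9)·v1 + (-6)·v2 = 0, so take v_1 = [-2, 3]^T.
λ = -2: A - (-2)I = [[-12, -6], [18, 9]]. Row 1 gives (-12)·v1 + (-6)·v2 = 0, so take v_2 = [-1, 2]^T.
V = [v_1 v_2] = [[-2, -1], [3, 2]] has det V = -1, so V^{-1} = adj(V)/det V = [[-2, -1], [3, 2]].
Modal coordinates z(0) = V^{-1} x(0): (-2)·2 + (-1)·2 = -6; 3·2 + 2·2 = 10; so z(0) = [-6, 10]^T.
x_1(t) = Σ_i (v_i)_1 · z_i(0) · e^{λ_i t} (row 1 of V times the modal terms).
x_1(0.8) = (-2)·(-6)·e^{-5·0.8} + (-1)·10·e^{-2·0.8} = 12·0.018316 + (-10)·0.201897 = -1.7992.

-1.7992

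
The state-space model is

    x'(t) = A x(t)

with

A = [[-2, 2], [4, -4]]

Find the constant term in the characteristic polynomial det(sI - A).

For a 2×2 matrix, det(sI - A) = s^2 - (tr A)s + det A.
tr A = -6, det A = 0.
So p(s) = s^2 + 6s.
The constant term is 0.

0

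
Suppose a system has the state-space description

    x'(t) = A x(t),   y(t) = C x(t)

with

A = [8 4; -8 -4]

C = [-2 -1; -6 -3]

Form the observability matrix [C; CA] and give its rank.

CA = [[-8, -4], [-24, -12]]
Observability matrix O = [C; CA] = [[-2, -1], [-6, -3], [-8, -4], [-24, -12]]
Every row of O is a scalar multiple of row 1 = [-2, -1] (multipliers 1, 3, 4, 12), so the rows span a one-dimensional space.
O ≠ 0, hence rank(O) = 1.
rank(O) = 1 < n = 2, so the pair (A, C) is not completely observable.

1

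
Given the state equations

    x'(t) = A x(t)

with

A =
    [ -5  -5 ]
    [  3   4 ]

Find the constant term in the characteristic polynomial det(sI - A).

For a 2×2 matrix, det(sI - A) = s^2 - (tr A)s + det A.
tr A = -1, det A = -5.
So p(s) = s^2 + s - 5.
The constant term is -5.

-5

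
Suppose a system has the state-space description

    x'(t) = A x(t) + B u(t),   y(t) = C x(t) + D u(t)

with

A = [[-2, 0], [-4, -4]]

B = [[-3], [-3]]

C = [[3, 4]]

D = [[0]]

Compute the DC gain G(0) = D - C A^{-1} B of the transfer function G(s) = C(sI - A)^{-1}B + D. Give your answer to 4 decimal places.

G(0) = C(-A)^{-1}B + D = -C A^{-1} B + D.
det A = 8, so A^{-1} = (1/8)·adj(A) = [[-1/2, 0], [1/2, -1/4]]
A^{-1} B = [3/2, -3/4]^T
C A^{-1} B = 3/2
G(0) = D - C A^{-1} B = 0 - (3/2) = -3/2 ≈ -1.5000

-1.5000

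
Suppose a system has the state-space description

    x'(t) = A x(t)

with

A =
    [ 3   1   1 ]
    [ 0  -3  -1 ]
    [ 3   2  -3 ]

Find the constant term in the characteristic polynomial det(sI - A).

-39

Expand det(sI - A) for the 3×3 matrix.
p(s) = s^3 + 3s^2 - 10s - 39.
(Check: constant term = det(-A) = (-1)^3 det A = -39; coefficient of s^2 = -tr A = 3.)
The constant term is -39.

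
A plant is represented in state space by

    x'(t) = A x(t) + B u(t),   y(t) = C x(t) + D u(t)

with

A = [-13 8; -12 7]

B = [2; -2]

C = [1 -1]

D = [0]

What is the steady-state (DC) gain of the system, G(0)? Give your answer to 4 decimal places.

G(0) = C(-A)^{-1}B + D = -C A^{-1} B + D.
det A = 5, so A^{-1} = (1/5)·adj(A) = [[7/5, -8/5], [12/5, -13/5]]
A^{-1} B = [6, 10]^T
C A^{-1} B = -4
G(0) = D - C A^{-1} B = 0 - (-4) = 4

4.0000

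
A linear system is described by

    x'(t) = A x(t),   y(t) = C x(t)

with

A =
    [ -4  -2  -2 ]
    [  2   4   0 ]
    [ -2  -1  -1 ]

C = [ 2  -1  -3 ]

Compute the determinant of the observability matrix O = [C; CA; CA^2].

-392

CA = [[-4, -5, -1]]
CA^2 = [[8, -11, 9]]
Observability matrix O = [C; CA; CA^2] = [[2, -1, -3], [-4, -5, -1], [8, -11, 9]]
Expanding along the first row, det(O) = 2·((-5)·9 - (-1)·(-11)) - (-1)·((-4)·9 - (-1)·8) + (-3)·((-4)·(-11) - (-5)·8) = 2·(-56) - (-1)·(-28) + (-3)·84 = -392
Since det(O) ≠ 0, rank(O) = 3 and the system is completely observable.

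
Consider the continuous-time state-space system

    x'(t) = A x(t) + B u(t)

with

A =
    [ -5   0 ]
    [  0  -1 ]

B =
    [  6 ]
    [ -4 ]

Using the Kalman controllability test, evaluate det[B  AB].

-96

AB = [[-30], [4]]
Controllability matrix C = [B  AB] = [[6, -30], [-4, 4]]
det(C) = 6·4 - (-30)·(-4) = 24 - 120 = -96
Since det(C) ≠ 0, rank(C) = 2 and the system is completely controllable.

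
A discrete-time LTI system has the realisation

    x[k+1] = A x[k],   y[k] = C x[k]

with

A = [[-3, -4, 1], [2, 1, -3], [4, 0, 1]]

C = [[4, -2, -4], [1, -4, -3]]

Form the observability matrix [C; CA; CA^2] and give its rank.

3

CA = [[-32, -18, 6], [-23, -8, 10]]
CA^2 = [[84, 110, 28], [93, 84, 11]]
Observability matrix O = [C; CA; CA^2] = [[4, -2, -4], [1, -4, -3], [-32, -18, 6], [-23, -8, 10], [84, 110, 28], [93, 84, 11]]
Take the 3×3 submatrix of O formed by rows 1, 2, 3: [[4, -2, -4], [1, -4, -3], [-32, -18, 6]]. Its determinant is 4·((-4)·6 - (-3)·(-18)) - (-2)·(1·6 - (-3)·(-32)) + (-4)·(1·(-18) - (-4)·(-32)) = 4·(-78) - (-2)·(-90) + (-4)·(-146) = 92 ≠ 0.
So rank(O) ≥ 3; since O has 3 columns, rank(O) = 3.
rank(O) = 3 = n, so the pair (A, C) is completely observable.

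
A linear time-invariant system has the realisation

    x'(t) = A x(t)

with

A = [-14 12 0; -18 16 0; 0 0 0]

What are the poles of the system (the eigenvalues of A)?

det(sI - A) = s^3 - (tr A)s^2 + (M11 + M22 + M33)s - det A, where Mii is the 2×2 principal minor of A obtained by deleting row i and column i.
tr A = (-14) + 16 + 0 = 2; M11 = 16·0 - 0·0 = 0 - 0 = 0; M22 = (-14)·0 - 0·0 = 0 - 0 = 0; M33 = (-14)·16 - 12·(-18) = -224 - (-216) = -8; sum of minors = -8.
det A = (-14)·(16·0 - 0·0) - 12·((-18)·0 - 0·0) + 0·((-18)·0 - 16·0) = (-14)·0 - 12·0 + 0·0 = 0.
So p(s) = det(sI - A) = s^3 - 2s^2 - 8s.
The constant term is 0, so p(s) = s(s^2 - 2s - 8).
Factor s^2 - 2s - 8: two numbers with sum 2 and product -8 are 4 and -2, so s^2 - 2s - 8 = (s - 4)(s + 2).
Hence p(s) = s (s - 4) (s + 2), with roots -2, 0, 4.
At least one eigenvalue has non-negative real part, so the system is not asymptotically stable.

-2, 0, 4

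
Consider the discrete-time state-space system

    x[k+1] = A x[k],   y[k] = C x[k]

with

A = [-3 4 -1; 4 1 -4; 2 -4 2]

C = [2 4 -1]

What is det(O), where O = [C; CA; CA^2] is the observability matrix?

4096

CA = [[8, 16, -20]]
CA^2 = [[0, 128, -112]]
Observability matrix O = [C; CA; CA^2] = [[2, 4, -1], [8, 16, -20], [0, 128, -112]]
Expanding along the first row, det(O) = 2·(16·(-112) - (-20)·128) - 4·(8·(-112) - (-20)·0) + (-1)·(8·128 - 16·0) = 2·768 - 4·(-896) + (-1)·1024 = 4096
Since det(O) ≠ 0, rank(O) = 3 and the system is completely observable.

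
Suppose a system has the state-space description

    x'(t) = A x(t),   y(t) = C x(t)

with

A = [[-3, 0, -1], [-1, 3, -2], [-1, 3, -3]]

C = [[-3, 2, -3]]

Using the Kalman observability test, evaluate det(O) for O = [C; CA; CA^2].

CA = [[10, -3, 8]]
CA^2 = [[-35, 15, -28]]
Observability matrix O = [C; CA; CA^2] = [[-3, 2, -3], [10, -3, 8], [-35, 15, -28]]
Expanding along the first row, det(O) = (-3)·((-3)·(-28) - 8·15) - 2·(10·(-28) - 8·(-35)) + (-3)·(10·15 - (-3)·(-35)) = (-3)·(-36) - 2·0 + (-3)·45 = -27
Since det(O) ≠ 0, rank(O) = 3 and the system is completely observable.

-27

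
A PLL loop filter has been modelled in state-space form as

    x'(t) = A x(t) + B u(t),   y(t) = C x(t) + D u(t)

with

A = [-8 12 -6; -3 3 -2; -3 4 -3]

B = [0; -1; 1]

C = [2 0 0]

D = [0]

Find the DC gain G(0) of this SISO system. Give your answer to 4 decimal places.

-3.6000

G(0) = C(-A)^{-1}B + D = -C A^{-1} B + D.
det A = -10, so A^{-1} = (1/-10)·adj(A) = [[1/10, -6/5, 3/5], [3/10, -3/5, -1/5], [3/10, 2/5, -6/5]]
A^{-1} B = [9/5, 2/5, -8/5]^T
C A^{-1} B = 18/5
G(0) = D - C A^{-1} B = 0 - (18/5) = -18/5 ≈ -3.6000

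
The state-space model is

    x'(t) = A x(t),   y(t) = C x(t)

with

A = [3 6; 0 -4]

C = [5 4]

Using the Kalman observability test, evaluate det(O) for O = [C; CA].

CA = [[15, 14]]
Observability matrix O = [C; CA] = [[5, 4], [15, 14]]
det(O) = 5·14 - 4·15 = 70 - 60 = 10
Since det(O) ≠ 0, rank(O) = 2 and the system is completely observable.

10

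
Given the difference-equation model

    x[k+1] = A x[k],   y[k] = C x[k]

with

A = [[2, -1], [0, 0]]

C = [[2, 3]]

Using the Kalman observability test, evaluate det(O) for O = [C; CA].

CA = [[4, -2]]
Observability matrix O = [C; CA] = [[2, 3], [4, -2]]
det(O) = 2·(-2) - 3·4 = -4 - 12 = -16
Since det(O) ≠ 0, rank(O) = 2 and the system is completely observable.

-16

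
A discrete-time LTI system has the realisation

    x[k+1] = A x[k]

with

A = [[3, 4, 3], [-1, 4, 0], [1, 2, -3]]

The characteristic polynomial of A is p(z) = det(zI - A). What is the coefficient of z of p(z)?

Expand det(zI - A) for the 3×3 matrix.
p(z) = z^3 - 4z^2 - 8z + 66.
(Check: constant term = det(-A) = (-1)^3 det A = 66; coefficient of z^2 = -tr A = -4.)
The coefficient of z is -8.

-8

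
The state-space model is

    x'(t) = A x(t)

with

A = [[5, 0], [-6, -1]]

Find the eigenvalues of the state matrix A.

-1, 5

det(sI - A) = s^2 - (tr A)s + det A, with tr A = 5 + (-1) = 4 and det A = 5·(-1) - 0·(-6) = -5 - 0 = -5.
So p(s) = det(sI - A) = s^2 - 4s - 5.
Factor s^2 - 4s - 5: two numbers with sum 4 and product -5 are 5 and -1, so s^2 - 4s - 5 = (s - 5)(s + 1).
Hence p(s) = (s - 5) (s + 1), with roots -1, 5.
At least one eigenvalue has non-negative real part, so the system is not asymptotically stable.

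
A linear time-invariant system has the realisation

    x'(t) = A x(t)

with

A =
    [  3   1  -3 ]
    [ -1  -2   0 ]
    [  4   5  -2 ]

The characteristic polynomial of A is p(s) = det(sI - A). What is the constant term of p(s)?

-1

Expand det(sI - A) for the 3×3 matrix.
p(s) = s^3 + s^2 + 5s - 1.
(Check: constant term = det(-A) = (-1)^3 det A = -1; coefficient of s^2 = -tr A = 1.)
The constant term is -1.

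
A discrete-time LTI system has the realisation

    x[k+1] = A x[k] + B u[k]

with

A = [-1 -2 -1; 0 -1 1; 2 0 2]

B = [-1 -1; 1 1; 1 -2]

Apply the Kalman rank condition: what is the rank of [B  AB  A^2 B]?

3

AB = [[-2, 1], [0, -3], [0, -6]]
A^2B = [[2, 11], [0, -3], [-4, -10]]
Controllability matrix C = [B  AB  A^2B] = [[-1, -1, -2, 1, 2, 11], [1, 1, 0, -3, 0, -3], [1, -2, 0, -6, -4, -10]]
Take the 3×3 submatrix of C formed by columns 1, 2, 3: [[-1, -1, -2], [1, 1, 0], [1, -2, 0]]. Its determinant is (-1)·(1·0 - 0·(-2)) - (-1)·(1·0 - 0·1) + (-2)·(1·(-2) - 1·1) = (-1)·0 - (-1)·0 + (-2)·(-3) = 6 ≠ 0.
So rank(C) ≥ 3; since C has 3 rows, rank(C) = 3.
rank(C) = 3 = n, so the pair (A, B) is completely controllable.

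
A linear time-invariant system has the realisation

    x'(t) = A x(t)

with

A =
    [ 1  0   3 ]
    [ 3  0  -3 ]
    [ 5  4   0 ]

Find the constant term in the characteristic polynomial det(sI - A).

Expand det(sI - A) for the 3×3 matrix.
p(s) = s^3 - s^2 - 3s - 48.
(Check: constant term = det(-A) = (-1)^3 det A = -48; coefficient of s^2 = -tr A = -1.)
The constant term is -48.

-48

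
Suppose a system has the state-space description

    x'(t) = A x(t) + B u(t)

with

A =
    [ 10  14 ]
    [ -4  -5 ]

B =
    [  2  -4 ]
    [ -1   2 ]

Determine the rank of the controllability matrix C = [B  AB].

1

AB = [[6, -12], [-3, 6]]
Controllability matrix C = [B  AB] = [[2, -4, 6, -12], [-1, 2, -3, 6]]
Every column of C is a scalar multiple of column 1 = [2, -1] (multipliers 1, -2, 3, -6), so the columns span a one-dimensional space.
C ≠ 0, hence rank(C) = 1.
rank(C) = 1 < n = 2, so the pair (A, B) is not completely controllable.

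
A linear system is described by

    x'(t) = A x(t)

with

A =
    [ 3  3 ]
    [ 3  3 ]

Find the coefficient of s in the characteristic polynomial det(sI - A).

-6

For a 2×2 matrix, det(sI - A) = s^2 - (tr A)s + det A.
tr A = 6, det A = 0.
So p(s) = s^2 - 6s.
The coefficient of s is -6.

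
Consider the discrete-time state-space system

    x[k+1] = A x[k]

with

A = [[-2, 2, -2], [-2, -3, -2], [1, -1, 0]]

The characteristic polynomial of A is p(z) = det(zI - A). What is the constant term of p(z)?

Expand det(zI - A) for the 3×3 matrix.
p(z) = z^3 + 5z^2 + 10z + 10.
(Check: constant term = det(-A) = (-1)^3 det A = 10; coefficient of z^2 = -tr A = 5.)
The constant term is 10.

10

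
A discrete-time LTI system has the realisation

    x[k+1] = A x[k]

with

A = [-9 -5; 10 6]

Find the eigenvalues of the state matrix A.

-4, 1

det(zI - A) = z^2 - (tr A)z + det A, with tr A = (-9) + 6 = -3 and det A = (-9)·6 - (-5)·10 = -54 - (-50) = -4.
So p(z) = det(zI - A) = z^2 + 3z - 4.
Factor z^2 + 3z - 4: two numbers with sum -3 and product -4 are 1 and -4, so z^2 + 3z - 4 = (z - 1)(z + 4).
Hence p(z) = (z - 1) (z + 4), with roots -4, 1.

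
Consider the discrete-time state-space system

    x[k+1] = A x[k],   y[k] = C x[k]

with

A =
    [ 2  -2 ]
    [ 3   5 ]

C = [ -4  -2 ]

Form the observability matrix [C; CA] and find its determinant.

CA = [[-14, -2]]
Observability matrix O = [C; CA] = [[-4, -2], [-14, -2]]
det(O) = (-4)·(-2) - (-2)·(-14) = 8 - 28 = -20
Since det(O) ≠ 0, rank(O) = 2 and the system is completely observable.

-20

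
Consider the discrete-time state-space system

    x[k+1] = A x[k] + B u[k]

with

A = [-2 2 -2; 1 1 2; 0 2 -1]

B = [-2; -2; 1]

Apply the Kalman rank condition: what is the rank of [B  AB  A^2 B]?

3

AB = [[-2], [-2], [-5]]
A^2B = [[10], [-14], [1]]
Controllability matrix C = [B  AB  A^2B] = [[-2, -2, 10], [-2, -2, -14], [1, -5, 1]]
det(C) = (-2)·((-2)·1 - (-14)·(-5)) - (-2)·((-2)·1 - (-14)·1) + 10·((-2)·(-5) - (-2)·1) = (-2)·(-72) - (-2)·12 + 10·12 = 288 ≠ 0, so rank(C) = 3.
rank(C) = 3 = n, so the pair (A, B) is completely controllable.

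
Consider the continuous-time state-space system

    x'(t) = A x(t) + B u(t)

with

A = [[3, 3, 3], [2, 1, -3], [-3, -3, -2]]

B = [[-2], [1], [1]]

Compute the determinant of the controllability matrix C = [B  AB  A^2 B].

AB = [[0], [-6], [1]]
A^2B = [[-15], [-9], [16]]
Controllability matrix C = [B  AB  A^2B] = [[-2, 0, -15], [1, -6, -9], [1, 1, 16]]
Expanding along the first row, det(C) = (-2)·((-6)·16 - (-9)·1) - 0·(1·16 - (-9)·1) + (-15)·(1·1 - (-6)·1) = (-2)·(-87) - 0·25 + (-15)·7 = 69
Since det(C) ≠ 0, rank(C) = 3 and the system is completely controllable.

69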